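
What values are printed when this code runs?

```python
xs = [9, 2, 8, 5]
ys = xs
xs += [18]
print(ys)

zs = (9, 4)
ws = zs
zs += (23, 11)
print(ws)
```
[9, 2, 8, 5, 18]
(9, 4)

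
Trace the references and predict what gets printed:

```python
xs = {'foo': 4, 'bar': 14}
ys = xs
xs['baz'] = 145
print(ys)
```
{'foo': 4, 'bar': 14, 'baz': 145}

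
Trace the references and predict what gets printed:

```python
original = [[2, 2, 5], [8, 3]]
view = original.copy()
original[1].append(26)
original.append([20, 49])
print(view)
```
[[2, 2, 5], [8, 3, 26]]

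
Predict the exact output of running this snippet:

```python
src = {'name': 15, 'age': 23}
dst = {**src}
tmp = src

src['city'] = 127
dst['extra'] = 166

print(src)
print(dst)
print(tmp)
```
{'name': 15, 'age': 23, 'city': 127}
{'name': 15, 'age': 23, 'extra': 166}
{'name': 15, 'age': 23, 'city': 127}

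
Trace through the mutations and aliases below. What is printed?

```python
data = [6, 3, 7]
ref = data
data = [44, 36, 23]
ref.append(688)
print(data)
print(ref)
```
[44, 36, 23]
[6, 3, 7, 688]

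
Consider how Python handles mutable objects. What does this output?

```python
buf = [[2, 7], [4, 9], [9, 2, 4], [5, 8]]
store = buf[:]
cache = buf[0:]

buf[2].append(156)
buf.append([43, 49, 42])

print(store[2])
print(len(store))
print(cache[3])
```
[9, 2, 4, 156]
4
[5, 8]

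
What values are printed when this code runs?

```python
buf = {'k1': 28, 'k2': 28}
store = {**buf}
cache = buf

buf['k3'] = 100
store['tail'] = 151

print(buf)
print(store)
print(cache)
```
{'k1': 28, 'k2': 28, 'k3': 100}
{'k1': 28, 'k2': 28, 'tail': 151}
{'k1': 28, 'k2': 28, 'k3': 100}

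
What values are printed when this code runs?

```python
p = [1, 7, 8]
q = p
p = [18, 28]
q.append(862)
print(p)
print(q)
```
[18, 28]
[1, 7, 8, 862]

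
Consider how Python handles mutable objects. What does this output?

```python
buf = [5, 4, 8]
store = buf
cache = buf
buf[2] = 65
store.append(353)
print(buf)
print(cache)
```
[5, 4, 65, 353]
[5, 4, 65, 353]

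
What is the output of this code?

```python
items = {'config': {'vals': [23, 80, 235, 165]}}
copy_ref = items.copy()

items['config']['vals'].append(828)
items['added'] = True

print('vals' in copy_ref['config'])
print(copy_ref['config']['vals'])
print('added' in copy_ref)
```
True
[23, 80, 235, 165, 828]
False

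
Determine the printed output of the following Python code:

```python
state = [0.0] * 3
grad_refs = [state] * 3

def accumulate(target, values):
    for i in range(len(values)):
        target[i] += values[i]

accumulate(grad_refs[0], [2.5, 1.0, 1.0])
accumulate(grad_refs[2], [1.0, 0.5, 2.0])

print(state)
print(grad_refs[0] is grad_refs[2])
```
[3.5, 1.5, 3.0]
True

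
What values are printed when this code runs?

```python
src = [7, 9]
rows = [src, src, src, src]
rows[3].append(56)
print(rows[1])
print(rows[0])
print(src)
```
[7, 9, 56]
[7, 9, 56]
[7, 9, 56]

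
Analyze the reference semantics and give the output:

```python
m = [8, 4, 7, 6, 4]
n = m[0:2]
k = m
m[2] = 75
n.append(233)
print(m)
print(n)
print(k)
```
[8, 4, 75, 6, 4]
[8, 4, 233]
[8, 4, 75, 6, 4]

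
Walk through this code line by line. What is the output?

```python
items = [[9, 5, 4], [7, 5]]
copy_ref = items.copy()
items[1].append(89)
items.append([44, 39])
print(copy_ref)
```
[[9, 5, 4], [7, 5, 89]]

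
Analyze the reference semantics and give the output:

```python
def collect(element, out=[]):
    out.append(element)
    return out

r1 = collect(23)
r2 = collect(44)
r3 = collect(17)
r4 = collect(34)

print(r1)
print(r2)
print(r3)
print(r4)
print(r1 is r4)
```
[23, 44, 17, 34]
[23, 44, 17, 34]
[23, 44, 17, 34]
[23, 44, 17, 34]
True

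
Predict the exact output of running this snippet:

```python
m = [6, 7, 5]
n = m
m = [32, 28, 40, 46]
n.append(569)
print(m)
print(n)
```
[32, 28, 40, 46]
[6, 7, 5, 569]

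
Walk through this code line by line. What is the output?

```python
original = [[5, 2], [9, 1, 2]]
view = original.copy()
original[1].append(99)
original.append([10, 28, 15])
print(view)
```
[[5, 2], [9, 1, 2, 99]]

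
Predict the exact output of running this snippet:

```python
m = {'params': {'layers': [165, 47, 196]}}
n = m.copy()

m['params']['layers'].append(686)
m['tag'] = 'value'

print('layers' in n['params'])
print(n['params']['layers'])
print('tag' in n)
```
True
[165, 47, 196, 686]
False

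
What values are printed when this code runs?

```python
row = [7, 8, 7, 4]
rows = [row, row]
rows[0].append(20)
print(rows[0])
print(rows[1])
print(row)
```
[7, 8, 7, 4, 20]
[7, 8, 7, 4, 20]
[7, 8, 7, 4, 20]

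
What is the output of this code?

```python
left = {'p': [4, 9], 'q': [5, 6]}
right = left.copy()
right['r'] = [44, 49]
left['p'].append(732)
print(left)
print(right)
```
{'p': [4, 9, 732], 'q': [5, 6]}
{'p': [4, 9, 732], 'q': [5, 6], 'r': [44, 49]}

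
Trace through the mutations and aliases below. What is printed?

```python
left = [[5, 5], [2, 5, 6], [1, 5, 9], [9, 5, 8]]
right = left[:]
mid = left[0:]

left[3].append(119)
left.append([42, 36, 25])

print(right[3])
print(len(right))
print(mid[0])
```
[9, 5, 8, 119]
4
[5, 5]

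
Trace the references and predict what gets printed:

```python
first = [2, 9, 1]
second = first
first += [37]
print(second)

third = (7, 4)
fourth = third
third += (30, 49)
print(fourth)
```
[2, 9, 1, 37]
(7, 4)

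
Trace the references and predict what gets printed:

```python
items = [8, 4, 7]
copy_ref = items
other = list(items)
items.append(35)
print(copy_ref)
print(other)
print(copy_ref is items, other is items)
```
[8, 4, 7, 35]
[8, 4, 7]
True False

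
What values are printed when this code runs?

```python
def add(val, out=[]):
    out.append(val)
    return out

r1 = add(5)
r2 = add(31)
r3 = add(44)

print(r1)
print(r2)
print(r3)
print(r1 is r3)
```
[5, 31, 44]
[5, 31, 44]
[5, 31, 44]
True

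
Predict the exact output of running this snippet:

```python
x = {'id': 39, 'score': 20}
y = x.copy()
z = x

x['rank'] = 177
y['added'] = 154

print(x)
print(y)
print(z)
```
{'id': 39, 'score': 20, 'rank': 177}
{'id': 39, 'score': 20, 'added': 154}
{'id': 39, 'score': 20, 'rank': 177}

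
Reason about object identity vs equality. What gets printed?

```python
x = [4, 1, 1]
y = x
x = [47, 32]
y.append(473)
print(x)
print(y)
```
[47, 32]
[4, 1, 1, 473]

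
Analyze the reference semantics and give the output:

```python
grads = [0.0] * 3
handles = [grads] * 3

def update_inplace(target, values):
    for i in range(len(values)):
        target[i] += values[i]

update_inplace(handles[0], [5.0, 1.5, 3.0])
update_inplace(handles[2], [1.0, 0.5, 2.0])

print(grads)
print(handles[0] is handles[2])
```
[6.0, 2.0, 5.0]
True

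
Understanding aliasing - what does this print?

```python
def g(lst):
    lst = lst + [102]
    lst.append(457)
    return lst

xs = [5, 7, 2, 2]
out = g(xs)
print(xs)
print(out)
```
[5, 7, 2, 2]
[5, 7, 2, 2, 102, 457]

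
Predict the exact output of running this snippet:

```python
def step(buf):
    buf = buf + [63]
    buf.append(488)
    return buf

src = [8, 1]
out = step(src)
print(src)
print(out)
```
[8, 1]
[8, 1, 63, 488]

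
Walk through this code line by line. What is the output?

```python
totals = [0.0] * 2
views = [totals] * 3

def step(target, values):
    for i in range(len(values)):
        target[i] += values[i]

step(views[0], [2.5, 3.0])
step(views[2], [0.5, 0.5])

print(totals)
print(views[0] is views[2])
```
[3.0, 3.5]
True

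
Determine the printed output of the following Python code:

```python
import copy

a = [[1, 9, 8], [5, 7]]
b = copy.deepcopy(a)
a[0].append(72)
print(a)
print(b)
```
[[1, 9, 8, 72], [5, 7]]
[[1, 9, 8], [5, 7]]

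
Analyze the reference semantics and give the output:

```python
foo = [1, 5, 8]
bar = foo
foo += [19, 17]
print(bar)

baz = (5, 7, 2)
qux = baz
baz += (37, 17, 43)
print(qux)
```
[1, 5, 8, 19, 17]
(5, 7, 2)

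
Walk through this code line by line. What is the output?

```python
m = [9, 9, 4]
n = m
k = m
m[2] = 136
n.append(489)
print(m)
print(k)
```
[9, 9, 136, 489]
[9, 9, 136, 489]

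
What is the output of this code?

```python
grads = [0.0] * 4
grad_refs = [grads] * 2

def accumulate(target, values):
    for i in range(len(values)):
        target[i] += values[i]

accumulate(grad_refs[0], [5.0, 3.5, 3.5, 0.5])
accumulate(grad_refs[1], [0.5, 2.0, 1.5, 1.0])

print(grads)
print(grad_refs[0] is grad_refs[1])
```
[5.5, 5.5, 5.0, 1.5]
True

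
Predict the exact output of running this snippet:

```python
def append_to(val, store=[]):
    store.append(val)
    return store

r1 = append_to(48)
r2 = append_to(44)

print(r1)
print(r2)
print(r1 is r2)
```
[48, 44]
[48, 44]
True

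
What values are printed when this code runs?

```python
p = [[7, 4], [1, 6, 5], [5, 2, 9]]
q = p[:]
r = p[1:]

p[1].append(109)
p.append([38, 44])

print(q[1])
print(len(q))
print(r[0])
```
[1, 6, 5, 109]
3
[1, 6, 5, 109]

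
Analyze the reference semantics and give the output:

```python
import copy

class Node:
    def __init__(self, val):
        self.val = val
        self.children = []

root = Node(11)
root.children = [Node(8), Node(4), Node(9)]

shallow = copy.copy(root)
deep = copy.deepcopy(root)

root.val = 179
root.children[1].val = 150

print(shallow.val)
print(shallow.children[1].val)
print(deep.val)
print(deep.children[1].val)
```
11
150
11
4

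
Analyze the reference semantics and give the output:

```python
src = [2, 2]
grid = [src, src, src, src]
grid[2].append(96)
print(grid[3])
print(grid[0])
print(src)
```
[2, 2, 96]
[2, 2, 96]
[2, 2, 96]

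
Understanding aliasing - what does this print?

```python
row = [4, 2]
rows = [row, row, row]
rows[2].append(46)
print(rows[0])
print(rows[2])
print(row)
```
[4, 2, 46]
[4, 2, 46]
[4, 2, 46]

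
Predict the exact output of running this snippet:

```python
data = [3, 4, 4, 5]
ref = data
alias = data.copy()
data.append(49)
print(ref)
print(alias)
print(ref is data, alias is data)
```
[3, 4, 4, 5, 49]
[3, 4, 4, 5]
True False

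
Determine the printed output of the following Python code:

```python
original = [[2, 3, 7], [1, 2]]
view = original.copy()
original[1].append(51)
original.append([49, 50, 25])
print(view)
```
[[2, 3, 7], [1, 2, 51]]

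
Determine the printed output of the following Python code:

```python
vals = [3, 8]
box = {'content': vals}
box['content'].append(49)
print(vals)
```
[3, 8, 49]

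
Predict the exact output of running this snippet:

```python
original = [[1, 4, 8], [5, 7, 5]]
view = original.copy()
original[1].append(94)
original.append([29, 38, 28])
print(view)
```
[[1, 4, 8], [5, 7, 5, 94]]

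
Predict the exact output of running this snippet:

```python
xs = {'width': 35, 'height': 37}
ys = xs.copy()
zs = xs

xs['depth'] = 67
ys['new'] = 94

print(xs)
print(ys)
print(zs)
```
{'width': 35, 'height': 37, 'depth': 67}
{'width': 35, 'height': 37, 'new': 94}
{'width': 35, 'height': 37, 'depth': 67}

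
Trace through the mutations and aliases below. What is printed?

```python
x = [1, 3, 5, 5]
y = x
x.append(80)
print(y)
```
[1, 3, 5, 5, 80]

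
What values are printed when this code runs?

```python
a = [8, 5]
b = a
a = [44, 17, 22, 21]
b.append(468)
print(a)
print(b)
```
[44, 17, 22, 21]
[8, 5, 468]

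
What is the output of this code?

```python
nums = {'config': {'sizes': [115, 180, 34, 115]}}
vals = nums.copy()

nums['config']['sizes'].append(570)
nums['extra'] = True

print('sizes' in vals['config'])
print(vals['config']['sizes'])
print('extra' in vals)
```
True
[115, 180, 34, 115, 570]
False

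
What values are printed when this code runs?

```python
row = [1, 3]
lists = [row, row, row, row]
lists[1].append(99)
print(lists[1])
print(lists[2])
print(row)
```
[1, 3, 99]
[1, 3, 99]
[1, 3, 99]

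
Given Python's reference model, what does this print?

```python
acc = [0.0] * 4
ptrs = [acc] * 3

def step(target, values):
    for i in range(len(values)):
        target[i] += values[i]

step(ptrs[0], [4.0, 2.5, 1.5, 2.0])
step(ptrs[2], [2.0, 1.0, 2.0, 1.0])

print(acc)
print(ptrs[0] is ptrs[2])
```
[6.0, 3.5, 3.5, 3.0]
True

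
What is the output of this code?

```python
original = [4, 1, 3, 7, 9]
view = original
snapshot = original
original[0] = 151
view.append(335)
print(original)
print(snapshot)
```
[151, 1, 3, 7, 9, 335]
[151, 1, 3, 7, 9, 335]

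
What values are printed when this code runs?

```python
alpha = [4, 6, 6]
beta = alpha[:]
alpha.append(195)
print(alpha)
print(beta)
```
[4, 6, 6, 195]
[4, 6, 6]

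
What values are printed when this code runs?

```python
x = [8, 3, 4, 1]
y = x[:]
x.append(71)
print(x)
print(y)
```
[8, 3, 4, 1, 71]
[8, 3, 4, 1]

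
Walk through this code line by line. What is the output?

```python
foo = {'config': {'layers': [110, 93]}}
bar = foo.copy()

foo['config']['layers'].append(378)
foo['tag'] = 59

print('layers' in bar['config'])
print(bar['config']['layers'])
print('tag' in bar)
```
True
[110, 93, 378]
False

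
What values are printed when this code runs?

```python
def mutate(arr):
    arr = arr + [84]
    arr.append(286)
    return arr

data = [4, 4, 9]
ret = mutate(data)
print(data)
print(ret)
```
[4, 4, 9]
[4, 4, 9, 84, 286]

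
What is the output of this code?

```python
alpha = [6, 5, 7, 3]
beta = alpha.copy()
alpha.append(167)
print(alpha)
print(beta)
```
[6, 5, 7, 3, 167]
[6, 5, 7, 3]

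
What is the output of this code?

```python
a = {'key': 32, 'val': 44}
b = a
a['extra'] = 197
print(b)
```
{'key': 32, 'val': 44, 'extra': 197}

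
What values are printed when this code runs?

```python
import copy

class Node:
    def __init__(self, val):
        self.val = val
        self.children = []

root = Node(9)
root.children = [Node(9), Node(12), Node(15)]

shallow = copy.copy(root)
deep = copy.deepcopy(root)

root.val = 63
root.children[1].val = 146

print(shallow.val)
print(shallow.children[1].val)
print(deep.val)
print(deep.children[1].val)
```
9
146
9
12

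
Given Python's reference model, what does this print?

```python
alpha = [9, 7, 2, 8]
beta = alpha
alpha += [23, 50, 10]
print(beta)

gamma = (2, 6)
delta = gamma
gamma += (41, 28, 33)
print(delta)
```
[9, 7, 2, 8, 23, 50, 10]
(2, 6)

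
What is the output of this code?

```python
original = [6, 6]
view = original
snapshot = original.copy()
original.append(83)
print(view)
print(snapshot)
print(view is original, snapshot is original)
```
[6, 6, 83]
[6, 6]
True False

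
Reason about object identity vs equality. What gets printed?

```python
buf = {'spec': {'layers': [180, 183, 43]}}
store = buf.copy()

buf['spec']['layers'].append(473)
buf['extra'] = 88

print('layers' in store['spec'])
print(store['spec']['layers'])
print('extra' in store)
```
True
[180, 183, 43, 473]
False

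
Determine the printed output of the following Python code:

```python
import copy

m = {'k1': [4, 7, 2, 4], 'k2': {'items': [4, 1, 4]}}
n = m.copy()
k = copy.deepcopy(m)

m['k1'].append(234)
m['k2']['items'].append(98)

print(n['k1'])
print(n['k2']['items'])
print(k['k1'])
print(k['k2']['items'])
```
[4, 7, 2, 4, 234]
[4, 1, 4, 98]
[4, 7, 2, 4]
[4, 1, 4]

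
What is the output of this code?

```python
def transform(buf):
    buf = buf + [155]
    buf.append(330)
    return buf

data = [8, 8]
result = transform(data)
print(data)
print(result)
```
[8, 8]
[8, 8, 155, 330]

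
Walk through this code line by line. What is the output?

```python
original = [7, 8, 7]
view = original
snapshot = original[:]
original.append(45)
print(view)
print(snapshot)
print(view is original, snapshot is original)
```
[7, 8, 7, 45]
[7, 8, 7]
True False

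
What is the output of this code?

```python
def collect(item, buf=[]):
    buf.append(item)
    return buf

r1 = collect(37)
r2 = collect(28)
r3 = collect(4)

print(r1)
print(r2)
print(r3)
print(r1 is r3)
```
[37, 28, 4]
[37, 28, 4]
[37, 28, 4]
True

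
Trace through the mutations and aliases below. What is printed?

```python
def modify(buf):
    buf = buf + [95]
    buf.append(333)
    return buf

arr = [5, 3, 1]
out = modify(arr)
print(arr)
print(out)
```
[5, 3, 1]
[5, 3, 1, 95, 333]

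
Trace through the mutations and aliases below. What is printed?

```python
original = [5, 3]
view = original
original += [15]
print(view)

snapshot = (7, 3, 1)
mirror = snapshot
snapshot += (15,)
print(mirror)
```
[5, 3, 15]
(7, 3, 1)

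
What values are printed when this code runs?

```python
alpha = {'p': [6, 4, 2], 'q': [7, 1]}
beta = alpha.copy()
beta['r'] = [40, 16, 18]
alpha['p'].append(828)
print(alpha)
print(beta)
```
{'p': [6, 4, 2, 828], 'q': [7, 1]}
{'p': [6, 4, 2, 828], 'q': [7, 1], 'r': [40, 16, 18]}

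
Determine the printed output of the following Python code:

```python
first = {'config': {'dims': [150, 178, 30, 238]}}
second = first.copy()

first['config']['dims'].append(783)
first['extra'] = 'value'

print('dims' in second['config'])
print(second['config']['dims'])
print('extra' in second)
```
True
[150, 178, 30, 238, 783]
False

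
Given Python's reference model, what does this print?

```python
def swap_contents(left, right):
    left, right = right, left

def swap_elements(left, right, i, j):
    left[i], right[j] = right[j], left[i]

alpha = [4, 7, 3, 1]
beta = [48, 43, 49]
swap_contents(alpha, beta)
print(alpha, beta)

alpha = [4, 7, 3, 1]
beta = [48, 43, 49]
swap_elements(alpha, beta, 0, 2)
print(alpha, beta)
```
[4, 7, 3, 1] [48, 43, 49]
[49, 7, 3, 1] [48, 43, 4]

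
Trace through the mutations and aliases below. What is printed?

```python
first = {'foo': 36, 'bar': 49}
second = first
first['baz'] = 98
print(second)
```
{'foo': 36, 'bar': 49, 'baz': 98}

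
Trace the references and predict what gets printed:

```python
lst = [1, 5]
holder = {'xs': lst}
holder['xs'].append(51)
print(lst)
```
[1, 5, 51]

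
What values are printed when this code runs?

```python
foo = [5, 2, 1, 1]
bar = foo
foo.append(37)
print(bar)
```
[5, 2, 1, 1, 37]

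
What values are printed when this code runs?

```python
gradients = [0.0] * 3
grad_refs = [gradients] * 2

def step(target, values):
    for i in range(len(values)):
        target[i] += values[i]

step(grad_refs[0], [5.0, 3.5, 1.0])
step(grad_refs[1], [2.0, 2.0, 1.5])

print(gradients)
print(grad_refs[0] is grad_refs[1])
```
[7.0, 5.5, 2.5]
True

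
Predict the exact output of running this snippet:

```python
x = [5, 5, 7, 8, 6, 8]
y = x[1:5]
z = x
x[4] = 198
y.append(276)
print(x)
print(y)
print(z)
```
[5, 5, 7, 8, 198, 8]
[5, 7, 8, 6, 276]
[5, 5, 7, 8, 198, 8]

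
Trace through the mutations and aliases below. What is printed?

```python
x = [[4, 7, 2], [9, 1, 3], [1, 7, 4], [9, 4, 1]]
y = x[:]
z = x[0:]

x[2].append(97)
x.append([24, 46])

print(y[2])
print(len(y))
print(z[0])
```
[1, 7, 4, 97]
4
[4, 7, 2]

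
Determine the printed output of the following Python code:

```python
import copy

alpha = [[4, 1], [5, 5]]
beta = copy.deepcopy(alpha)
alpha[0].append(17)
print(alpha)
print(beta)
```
[[4, 1, 17], [5, 5]]
[[4, 1], [5, 5]]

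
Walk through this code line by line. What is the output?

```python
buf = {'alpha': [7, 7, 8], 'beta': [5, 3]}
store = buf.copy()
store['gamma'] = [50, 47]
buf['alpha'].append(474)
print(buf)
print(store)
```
{'alpha': [7, 7, 8, 474], 'beta': [5, 3]}
{'alpha': [7, 7, 8, 474], 'beta': [5, 3], 'gamma': [50, 47]}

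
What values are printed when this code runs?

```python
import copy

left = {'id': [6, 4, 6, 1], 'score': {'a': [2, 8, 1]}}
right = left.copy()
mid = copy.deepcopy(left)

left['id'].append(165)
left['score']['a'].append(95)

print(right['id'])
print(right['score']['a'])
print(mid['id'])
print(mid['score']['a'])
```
[6, 4, 6, 1, 165]
[2, 8, 1, 95]
[6, 4, 6, 1]
[2, 8, 1]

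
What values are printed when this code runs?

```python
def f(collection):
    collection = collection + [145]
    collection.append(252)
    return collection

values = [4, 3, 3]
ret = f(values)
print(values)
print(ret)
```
[4, 3, 3]
[4, 3, 3, 145, 252]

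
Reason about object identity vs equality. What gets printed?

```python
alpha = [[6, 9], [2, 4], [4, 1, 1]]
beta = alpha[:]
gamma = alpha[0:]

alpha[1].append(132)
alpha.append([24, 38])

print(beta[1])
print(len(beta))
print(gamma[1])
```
[2, 4, 132]
3
[2, 4, 132]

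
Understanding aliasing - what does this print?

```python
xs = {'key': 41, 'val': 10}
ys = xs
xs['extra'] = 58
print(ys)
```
{'key': 41, 'val': 10, 'extra': 58}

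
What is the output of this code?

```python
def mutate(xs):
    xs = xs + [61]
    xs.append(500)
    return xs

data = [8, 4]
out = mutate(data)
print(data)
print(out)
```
[8, 4]
[8, 4, 61, 500]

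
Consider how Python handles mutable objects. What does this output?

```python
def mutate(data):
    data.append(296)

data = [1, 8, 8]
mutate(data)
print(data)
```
[1, 8, 8, 296]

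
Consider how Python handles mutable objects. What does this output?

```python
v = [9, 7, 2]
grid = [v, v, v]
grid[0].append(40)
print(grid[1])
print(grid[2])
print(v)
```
[9, 7, 2, 40]
[9, 7, 2, 40]
[9, 7, 2, 40]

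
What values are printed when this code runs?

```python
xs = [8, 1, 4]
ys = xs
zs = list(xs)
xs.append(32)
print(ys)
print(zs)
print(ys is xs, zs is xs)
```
[8, 1, 4, 32]
[8, 1, 4]
True False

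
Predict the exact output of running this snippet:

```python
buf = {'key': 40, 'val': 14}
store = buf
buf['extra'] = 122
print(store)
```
{'key': 40, 'val': 14, 'extra': 122}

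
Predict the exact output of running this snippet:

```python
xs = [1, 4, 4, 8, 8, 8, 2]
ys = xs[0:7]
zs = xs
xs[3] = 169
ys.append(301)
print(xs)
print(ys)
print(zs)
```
[1, 4, 4, 169, 8, 8, 2]
[1, 4, 4, 8, 8, 8, 2, 301]
[1, 4, 4, 169, 8, 8, 2]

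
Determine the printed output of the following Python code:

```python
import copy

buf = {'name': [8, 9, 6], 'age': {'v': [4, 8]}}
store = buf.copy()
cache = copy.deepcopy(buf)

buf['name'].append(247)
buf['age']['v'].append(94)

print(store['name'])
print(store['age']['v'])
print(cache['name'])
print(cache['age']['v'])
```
[8, 9, 6, 247]
[4, 8, 94]
[8, 9, 6]
[4, 8]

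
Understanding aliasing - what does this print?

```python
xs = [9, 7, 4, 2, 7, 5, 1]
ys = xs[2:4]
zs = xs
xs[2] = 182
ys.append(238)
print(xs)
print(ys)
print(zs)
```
[9, 7, 182, 2, 7, 5, 1]
[4, 2, 238]
[9, 7, 182, 2, 7, 5, 1]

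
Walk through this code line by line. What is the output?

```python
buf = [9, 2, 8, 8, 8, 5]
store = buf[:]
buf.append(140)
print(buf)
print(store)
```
[9, 2, 8, 8, 8, 5, 140]
[9, 2, 8, 8, 8, 5]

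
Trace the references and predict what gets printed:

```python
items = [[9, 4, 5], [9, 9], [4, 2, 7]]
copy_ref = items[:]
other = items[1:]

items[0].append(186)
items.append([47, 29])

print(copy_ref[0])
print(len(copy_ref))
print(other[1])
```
[9, 4, 5, 186]
3
[4, 2, 7]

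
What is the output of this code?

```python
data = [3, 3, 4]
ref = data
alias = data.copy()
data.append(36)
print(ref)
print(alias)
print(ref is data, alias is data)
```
[3, 3, 4, 36]
[3, 3, 4]
True False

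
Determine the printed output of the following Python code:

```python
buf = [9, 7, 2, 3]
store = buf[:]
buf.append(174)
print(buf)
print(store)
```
[9, 7, 2, 3, 174]
[9, 7, 2, 3]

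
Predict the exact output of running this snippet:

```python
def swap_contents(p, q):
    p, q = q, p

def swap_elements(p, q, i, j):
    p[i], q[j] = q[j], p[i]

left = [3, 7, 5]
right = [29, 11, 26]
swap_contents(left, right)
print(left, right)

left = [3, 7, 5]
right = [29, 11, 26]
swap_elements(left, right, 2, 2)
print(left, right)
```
[3, 7, 5] [29, 11, 26]
[3, 7, 26] [29, 11, 5]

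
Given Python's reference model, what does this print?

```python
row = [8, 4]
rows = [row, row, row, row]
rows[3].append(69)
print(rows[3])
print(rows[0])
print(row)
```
[8, 4, 69]
[8, 4, 69]
[8, 4, 69]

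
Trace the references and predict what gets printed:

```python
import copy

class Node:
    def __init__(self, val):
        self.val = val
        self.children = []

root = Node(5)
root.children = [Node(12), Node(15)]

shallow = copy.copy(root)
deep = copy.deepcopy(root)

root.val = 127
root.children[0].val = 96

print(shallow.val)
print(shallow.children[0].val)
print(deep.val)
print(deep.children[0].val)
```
5
96
5
12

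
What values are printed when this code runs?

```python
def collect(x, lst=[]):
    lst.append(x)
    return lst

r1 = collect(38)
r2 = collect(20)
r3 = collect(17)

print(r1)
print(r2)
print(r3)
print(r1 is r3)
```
[38, 20, 17]
[38, 20, 17]
[38, 20, 17]
True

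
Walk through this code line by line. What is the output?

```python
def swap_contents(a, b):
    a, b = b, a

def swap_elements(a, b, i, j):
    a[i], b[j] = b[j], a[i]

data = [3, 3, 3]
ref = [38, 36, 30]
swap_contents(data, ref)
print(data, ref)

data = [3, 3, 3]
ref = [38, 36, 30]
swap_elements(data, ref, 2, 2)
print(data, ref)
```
[3, 3, 3] [38, 36, 30]
[3, 3, 30] [38, 36, 3]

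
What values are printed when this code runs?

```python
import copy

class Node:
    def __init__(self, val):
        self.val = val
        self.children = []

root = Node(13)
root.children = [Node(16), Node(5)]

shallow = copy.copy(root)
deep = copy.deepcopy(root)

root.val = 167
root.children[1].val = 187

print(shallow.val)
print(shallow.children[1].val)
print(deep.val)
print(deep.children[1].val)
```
13
187
13
5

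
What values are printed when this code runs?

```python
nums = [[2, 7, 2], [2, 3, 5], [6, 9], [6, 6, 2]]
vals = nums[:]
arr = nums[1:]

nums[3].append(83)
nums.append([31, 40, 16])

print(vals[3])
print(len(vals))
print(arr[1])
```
[6, 6, 2, 83]
4
[6, 9]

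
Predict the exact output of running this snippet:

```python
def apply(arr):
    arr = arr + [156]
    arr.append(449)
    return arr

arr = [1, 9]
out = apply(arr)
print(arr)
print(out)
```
[1, 9]
[1, 9, 156, 449]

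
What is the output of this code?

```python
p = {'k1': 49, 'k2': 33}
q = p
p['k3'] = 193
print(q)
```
{'k1': 49, 'k2': 33, 'k3': 193}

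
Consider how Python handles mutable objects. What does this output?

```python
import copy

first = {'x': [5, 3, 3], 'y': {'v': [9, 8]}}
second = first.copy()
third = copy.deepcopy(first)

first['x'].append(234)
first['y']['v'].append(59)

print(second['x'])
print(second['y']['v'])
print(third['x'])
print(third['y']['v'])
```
[5, 3, 3, 234]
[9, 8, 59]
[5, 3, 3]
[9, 8]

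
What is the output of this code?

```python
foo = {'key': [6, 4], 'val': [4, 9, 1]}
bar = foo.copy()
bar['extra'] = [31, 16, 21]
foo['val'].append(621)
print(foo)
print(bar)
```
{'key': [6, 4], 'val': [4, 9, 1, 621]}
{'key': [6, 4], 'val': [4, 9, 1, 621], 'extra': [31, 16, 21]}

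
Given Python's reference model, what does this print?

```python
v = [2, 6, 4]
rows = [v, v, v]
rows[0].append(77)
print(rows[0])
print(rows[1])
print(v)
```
[2, 6, 4, 77]
[2, 6, 4, 77]
[2, 6, 4, 77]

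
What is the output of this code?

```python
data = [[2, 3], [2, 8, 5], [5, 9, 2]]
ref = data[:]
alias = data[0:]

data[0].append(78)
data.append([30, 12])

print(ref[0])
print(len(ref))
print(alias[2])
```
[2, 3, 78]
3
[5, 9, 2]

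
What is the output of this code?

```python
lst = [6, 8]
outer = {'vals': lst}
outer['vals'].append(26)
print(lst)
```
[6, 8, 26]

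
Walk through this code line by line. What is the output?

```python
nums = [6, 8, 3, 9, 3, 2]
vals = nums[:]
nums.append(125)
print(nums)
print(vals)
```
[6, 8, 3, 9, 3, 2, 125]
[6, 8, 3, 9, 3, 2]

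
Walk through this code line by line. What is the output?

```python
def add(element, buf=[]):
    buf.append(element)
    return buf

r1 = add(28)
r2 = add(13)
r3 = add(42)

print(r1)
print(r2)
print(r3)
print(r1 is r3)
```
[28, 13, 42]
[28, 13, 42]
[28, 13, 42]
True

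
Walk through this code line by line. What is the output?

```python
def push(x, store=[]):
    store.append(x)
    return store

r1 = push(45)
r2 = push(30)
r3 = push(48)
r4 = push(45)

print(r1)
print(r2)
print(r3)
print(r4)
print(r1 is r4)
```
[45, 30, 48, 45]
[45, 30, 48, 45]
[45, 30, 48, 45]
[45, 30, 48, 45]
True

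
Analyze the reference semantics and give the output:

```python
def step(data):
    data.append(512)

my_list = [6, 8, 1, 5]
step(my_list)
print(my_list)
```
[6, 8, 1, 5, 512]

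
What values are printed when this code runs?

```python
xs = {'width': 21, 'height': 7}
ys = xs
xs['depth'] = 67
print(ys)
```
{'width': 21, 'height': 7, 'depth': 67}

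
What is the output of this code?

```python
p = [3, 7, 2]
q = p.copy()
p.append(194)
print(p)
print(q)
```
[3, 7, 2, 194]
[3, 7, 2]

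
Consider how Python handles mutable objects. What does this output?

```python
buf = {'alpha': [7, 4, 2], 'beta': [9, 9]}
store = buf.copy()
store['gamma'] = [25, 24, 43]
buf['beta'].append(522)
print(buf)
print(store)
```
{'alpha': [7, 4, 2], 'beta': [9, 9, 522]}
{'alpha': [7, 4, 2], 'beta': [9, 9, 522], 'gamma': [25, 24, 43]}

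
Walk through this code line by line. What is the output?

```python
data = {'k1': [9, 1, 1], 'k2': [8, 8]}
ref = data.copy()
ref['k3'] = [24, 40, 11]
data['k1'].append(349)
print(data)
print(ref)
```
{'k1': [9, 1, 1, 349], 'k2': [8, 8]}
{'k1': [9, 1, 1, 349], 'k2': [8, 8], 'k3': [24, 40, 11]}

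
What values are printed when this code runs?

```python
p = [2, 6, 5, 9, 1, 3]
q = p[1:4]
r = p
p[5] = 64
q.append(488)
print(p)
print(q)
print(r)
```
[2, 6, 5, 9, 1, 64]
[6, 5, 9, 488]
[2, 6, 5, 9, 1, 64]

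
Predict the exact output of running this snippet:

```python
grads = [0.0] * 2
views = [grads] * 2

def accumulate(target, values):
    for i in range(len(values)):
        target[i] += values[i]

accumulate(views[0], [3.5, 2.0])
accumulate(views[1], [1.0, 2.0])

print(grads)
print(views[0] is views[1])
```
[4.5, 4.0]
True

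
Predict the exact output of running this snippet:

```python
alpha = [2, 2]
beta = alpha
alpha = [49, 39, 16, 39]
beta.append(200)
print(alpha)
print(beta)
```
[49, 39, 16, 39]
[2, 2, 200]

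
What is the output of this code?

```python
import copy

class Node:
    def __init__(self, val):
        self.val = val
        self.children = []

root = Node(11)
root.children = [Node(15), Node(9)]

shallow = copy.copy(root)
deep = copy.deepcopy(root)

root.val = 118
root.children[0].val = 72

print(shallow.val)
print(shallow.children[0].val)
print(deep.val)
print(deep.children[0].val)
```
11
72
11
15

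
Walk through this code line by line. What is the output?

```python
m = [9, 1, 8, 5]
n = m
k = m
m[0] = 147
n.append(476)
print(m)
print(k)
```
[147, 1, 8, 5, 476]
[147, 1, 8, 5, 476]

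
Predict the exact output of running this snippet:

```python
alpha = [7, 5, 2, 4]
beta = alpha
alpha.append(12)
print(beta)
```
[7, 5, 2, 4, 12]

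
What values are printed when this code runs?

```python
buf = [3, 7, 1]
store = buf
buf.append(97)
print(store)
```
[3, 7, 1, 97]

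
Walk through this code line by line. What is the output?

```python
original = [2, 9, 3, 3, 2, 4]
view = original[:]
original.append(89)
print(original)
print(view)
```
[2, 9, 3, 3, 2, 4, 89]
[2, 9, 3, 3, 2, 4]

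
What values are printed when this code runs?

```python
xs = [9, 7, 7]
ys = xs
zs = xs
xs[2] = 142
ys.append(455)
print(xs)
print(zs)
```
[9, 7, 142, 455]
[9, 7, 142, 455]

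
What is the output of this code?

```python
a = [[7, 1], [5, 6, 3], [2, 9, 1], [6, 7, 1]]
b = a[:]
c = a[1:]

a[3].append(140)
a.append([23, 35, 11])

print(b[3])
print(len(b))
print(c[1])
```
[6, 7, 1, 140]
4
[2, 9, 1]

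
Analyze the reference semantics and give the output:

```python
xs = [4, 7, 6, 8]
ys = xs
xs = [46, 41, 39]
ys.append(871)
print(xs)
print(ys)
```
[46, 41, 39]
[4, 7, 6, 8, 871]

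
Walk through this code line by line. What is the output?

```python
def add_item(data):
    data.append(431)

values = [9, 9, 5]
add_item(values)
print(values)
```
[9, 9, 5, 431]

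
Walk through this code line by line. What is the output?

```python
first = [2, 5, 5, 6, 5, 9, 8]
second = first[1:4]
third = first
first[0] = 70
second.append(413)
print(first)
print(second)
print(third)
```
[70, 5, 5, 6, 5, 9, 8]
[5, 5, 6, 413]
[70, 5, 5, 6, 5, 9, 8]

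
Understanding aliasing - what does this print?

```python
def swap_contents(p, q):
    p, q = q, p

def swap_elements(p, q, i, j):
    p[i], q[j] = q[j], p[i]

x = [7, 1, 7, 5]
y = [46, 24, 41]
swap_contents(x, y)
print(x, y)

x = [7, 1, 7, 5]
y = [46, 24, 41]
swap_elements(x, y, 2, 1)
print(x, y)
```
[7, 1, 7, 5] [46, 24, 41]
[7, 1, 24, 5] [46, 7, 41]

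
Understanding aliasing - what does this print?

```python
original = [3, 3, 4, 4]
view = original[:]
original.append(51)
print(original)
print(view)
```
[3, 3, 4, 4, 51]
[3, 3, 4, 4]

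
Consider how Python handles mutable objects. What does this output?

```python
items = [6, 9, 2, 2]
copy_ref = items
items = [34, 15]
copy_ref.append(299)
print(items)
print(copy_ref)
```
[34, 15]
[6, 9, 2, 2, 299]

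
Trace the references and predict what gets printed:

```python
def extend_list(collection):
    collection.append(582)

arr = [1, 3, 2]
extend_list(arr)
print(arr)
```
[1, 3, 2, 582]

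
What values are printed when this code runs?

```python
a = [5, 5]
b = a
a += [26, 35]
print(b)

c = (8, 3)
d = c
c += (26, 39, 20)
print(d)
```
[5, 5, 26, 35]
(8, 3)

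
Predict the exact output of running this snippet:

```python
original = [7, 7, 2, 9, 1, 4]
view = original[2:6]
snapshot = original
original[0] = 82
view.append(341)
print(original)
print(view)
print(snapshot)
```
[82, 7, 2, 9, 1, 4]
[2, 9, 1, 4, 341]
[82, 7, 2, 9, 1, 4]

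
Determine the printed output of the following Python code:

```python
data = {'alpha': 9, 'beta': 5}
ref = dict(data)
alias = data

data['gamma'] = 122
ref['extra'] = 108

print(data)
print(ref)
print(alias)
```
{'alpha': 9, 'beta': 5, 'gamma': 122}
{'alpha': 9, 'beta': 5, 'extra': 108}
{'alpha': 9, 'beta': 5, 'gamma': 122}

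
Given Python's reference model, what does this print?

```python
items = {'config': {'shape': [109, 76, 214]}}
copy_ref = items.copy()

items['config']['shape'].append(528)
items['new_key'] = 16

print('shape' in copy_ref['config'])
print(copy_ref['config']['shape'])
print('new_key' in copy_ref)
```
True
[109, 76, 214, 528]
False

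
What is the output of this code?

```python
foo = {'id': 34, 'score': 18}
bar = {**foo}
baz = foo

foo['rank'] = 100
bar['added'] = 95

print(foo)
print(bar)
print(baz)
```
{'id': 34, 'score': 18, 'rank': 100}
{'id': 34, 'score': 18, 'added': 95}
{'id': 34, 'score': 18, 'rank': 100}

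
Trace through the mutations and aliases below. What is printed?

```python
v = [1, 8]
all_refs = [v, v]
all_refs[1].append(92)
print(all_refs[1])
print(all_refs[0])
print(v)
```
[1, 8, 92]
[1, 8, 92]
[1, 8, 92]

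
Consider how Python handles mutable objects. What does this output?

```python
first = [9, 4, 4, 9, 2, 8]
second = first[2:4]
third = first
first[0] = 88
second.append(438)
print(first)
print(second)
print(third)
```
[88, 4, 4, 9, 2, 8]
[4, 9, 438]
[88, 4, 4, 9, 2, 8]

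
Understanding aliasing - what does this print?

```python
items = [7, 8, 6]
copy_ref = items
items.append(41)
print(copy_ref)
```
[7, 8, 6, 41]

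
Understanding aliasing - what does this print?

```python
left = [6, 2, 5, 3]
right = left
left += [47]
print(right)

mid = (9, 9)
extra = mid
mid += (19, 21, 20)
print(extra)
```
[6, 2, 5, 3, 47]
(9, 9)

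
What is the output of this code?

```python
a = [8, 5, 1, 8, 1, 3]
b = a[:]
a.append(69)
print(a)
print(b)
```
[8, 5, 1, 8, 1, 3, 69]
[8, 5, 1, 8, 1, 3]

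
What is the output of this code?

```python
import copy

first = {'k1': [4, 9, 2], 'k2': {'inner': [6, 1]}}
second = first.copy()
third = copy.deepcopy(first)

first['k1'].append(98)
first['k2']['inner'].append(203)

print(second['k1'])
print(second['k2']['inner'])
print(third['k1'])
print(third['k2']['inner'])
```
[4, 9, 2, 98]
[6, 1, 203]
[4, 9, 2]
[6, 1]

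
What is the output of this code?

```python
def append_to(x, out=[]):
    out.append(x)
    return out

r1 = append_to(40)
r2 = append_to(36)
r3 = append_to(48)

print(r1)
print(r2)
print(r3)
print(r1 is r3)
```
[40, 36, 48]
[40, 36, 48]
[40, 36, 48]
True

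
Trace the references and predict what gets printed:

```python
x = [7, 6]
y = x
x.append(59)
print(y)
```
[7, 6, 59]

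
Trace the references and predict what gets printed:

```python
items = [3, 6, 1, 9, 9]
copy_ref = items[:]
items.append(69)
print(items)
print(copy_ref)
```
[3, 6, 1, 9, 9, 69]
[3, 6, 1, 9, 9]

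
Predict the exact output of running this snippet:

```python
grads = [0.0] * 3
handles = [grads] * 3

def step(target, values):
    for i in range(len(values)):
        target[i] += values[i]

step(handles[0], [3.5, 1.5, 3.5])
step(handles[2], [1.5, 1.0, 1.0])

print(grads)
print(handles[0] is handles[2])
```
[5.0, 2.5, 4.5]
True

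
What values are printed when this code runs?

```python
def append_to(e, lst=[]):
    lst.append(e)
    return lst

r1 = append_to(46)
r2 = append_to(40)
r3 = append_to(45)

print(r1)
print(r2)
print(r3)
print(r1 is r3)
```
[46, 40, 45]
[46, 40, 45]
[46, 40, 45]
True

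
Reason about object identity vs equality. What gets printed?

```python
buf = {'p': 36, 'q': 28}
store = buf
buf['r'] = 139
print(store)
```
{'p': 36, 'q': 28, 'r': 139}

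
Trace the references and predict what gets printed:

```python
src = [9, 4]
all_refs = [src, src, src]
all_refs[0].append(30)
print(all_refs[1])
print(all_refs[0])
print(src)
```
[9, 4, 30]
[9, 4, 30]
[9, 4, 30]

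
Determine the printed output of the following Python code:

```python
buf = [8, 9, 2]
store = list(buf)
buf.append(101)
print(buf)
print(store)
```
[8, 9, 2, 101]
[8, 9, 2]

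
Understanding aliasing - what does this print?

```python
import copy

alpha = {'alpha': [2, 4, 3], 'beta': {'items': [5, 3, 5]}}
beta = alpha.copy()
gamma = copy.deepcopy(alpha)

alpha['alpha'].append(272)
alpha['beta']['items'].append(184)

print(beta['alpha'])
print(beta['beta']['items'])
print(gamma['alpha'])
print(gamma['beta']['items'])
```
[2, 4, 3, 272]
[5, 3, 5, 184]
[2, 4, 3]
[5, 3, 5]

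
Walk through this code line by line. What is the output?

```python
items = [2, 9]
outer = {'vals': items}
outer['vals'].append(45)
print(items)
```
[2, 9, 45]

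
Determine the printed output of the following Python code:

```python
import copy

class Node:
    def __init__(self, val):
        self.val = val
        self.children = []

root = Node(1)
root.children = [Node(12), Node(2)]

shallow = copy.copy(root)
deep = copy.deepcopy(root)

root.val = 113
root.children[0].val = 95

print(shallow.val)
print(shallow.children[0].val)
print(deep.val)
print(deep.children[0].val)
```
1
95
1
12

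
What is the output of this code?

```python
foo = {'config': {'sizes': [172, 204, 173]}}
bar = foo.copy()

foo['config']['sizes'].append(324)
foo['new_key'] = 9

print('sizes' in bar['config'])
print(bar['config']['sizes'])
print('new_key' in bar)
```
True
[172, 204, 173, 324]
False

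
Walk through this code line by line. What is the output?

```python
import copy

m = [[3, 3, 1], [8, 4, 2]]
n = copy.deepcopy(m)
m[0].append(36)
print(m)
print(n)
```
[[3, 3, 1, 36], [8, 4, 2]]
[[3, 3, 1], [8, 4, 2]]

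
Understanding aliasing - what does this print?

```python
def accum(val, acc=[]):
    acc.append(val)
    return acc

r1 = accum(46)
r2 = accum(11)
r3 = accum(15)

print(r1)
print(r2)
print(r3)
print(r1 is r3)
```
[46, 11, 15]
[46, 11, 15]
[46, 11, 15]
True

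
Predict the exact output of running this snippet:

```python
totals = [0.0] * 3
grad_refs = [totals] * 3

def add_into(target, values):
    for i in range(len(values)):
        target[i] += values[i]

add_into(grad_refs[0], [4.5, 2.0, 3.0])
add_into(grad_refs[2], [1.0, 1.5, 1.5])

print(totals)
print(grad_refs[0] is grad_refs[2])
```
[5.5, 3.5, 4.5]
True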